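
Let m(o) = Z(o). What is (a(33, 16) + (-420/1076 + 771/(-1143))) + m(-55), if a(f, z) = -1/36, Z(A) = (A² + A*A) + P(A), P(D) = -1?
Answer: 7438127713/1229868 ≈ 6047.9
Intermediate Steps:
Z(A) = -1 + 2*A² (Z(A) = (A² + A*A) - 1 = (A² + A²) - 1 = 2*A² - 1 = -1 + 2*A²)
m(o) = -1 + 2*o²
a(f, z) = -1/36 (a(f, z) = -1*1/36 = -1/36)
(a(33, 16) + (-420/1076 + 771/(-1143))) + m(-55) = (-1/36 + (-420/1076 + 771/(-1143))) + (-1 + 2*(-55)²) = (-1/36 + (-420*1/1076 + 771*(-1/1143))) + (-1 + 2*3025) = (-1/36 + (-105/269 - 257/381)) + (-1 + 6050) = (-1/36 - 109138/102489) + 6049 = -1343819/1229868 + 6049 = 7438127713/1229868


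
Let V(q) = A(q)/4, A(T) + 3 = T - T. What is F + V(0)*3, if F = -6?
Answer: -33/4 ≈ -8.2500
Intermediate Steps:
A(T) = -3 (A(T) = -3 + (T - T) = -3 + 0 = -3)
V(q) = -3/4
F + V(0)*3 = -6 - 3/4*3 = -6 - 9/4 = -33/4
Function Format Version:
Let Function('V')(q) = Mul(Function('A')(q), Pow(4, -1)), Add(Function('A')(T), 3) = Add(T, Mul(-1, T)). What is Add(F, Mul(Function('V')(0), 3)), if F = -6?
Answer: Rational(-33, 4) ≈ -8.2500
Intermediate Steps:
Function('A')(T) = -3 (Function('A')(T) = Add(-3, Add(T, Mul(-1, T))) = Add(-3, 0) = -3)
Function('V')(q) = Rational(-3, 4) (Function('V')(q) = Mul(-3, Pow(4, -1)) = Mul(-3, Rational(1, 4)) = Rational(-3, 4))
Add(F, Mul(Function('V')(0), 3)) = Add(-6, Mul(Rational(-3, 4), 3)) = Add(-6, Rational(-9, 4)) = Rational(-33, 4)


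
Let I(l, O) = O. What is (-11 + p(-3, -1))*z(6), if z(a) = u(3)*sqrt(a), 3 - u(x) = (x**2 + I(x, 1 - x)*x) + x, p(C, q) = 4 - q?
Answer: 18*sqrt(6) ≈ 44.091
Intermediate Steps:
u(x) = 3 - x - x**2 - x*(1 - x) (u(x) = 3 - ((x**2 + (1 - x)*x) + x) = 3 - ((x**2 + x*(1 - x)) + x) = 3 - (x + x**2 + x*(1 - x)) = 3 + (-x - x**2 - x*(1 - x)) = 3 - x - x**2 - x*(1 - x))
z(a) = -3*sqrt(a) (z(a) = (3 - 2*3)*sqrt(a) = (3 - 6)*sqrt(a) = -3*sqrt(a))
(-11 + p(-3, -1))*z(6) = (-11 + (4 - 1*(-1)))*(-3*sqrt(6)) = (-11 + (4 + 1))*(-3*sqrt(6)) = (-11 + 5)*(-3*sqrt(6)) = -(-18)*sqrt(6) = 18*sqrt(6)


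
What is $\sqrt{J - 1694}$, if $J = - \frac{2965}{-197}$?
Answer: $\frac{i \sqrt{65158341}}{197} \approx 40.975 i$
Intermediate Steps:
$J = \frac{2965}{197}$ ($J = \left(-2965\right) \left(- \frac{1}{197}\right) = \frac{2965}{197} \approx 15.051$)
$\sqrt{J - 1694} = \sqrt{\frac{2965}{197} - 1694} = \sqrt{- \frac{330753}{197}} = \frac{i \sqrt{65158341}}{197}$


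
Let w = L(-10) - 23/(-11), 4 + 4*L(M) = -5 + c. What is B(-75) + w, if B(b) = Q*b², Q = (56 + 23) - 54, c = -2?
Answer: 6187471/44 ≈ 1.4062e+5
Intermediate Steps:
Q = 25 (Q = 79 - 54 = 25)
L(M) = -11/4 (L(M) = -1 + (-5 - 2)/4 = -1 + (¼)*(-7) = -1 - 7/4 = -11/4)
w = -29/44 (w = -11/4 - 23/(-11) = -11/4 - 1/11*(-23) = -11/4 + 23/11 = -29/44 ≈ -0.65909)
B(b) = 25*b²
B(-75) + w = 25*(-75)² - 29/44 = 25*5625 - 29/44 = 140625 - 29/44 = 6187471/44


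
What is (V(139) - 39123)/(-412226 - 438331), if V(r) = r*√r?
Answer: 13041/283519 - 139*√139/850557 ≈ 0.044070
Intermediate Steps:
V(r) = r^(3/2)
(V(139) - 39123)/(-412226 - 438331) = (139^(3/2) - 39123)/(-412226 - 438331) = (139*√139 - 39123)/(-850557) = (-39123 + 139*√139)*(-1/850557) = 13041/283519 - 139*√139/850557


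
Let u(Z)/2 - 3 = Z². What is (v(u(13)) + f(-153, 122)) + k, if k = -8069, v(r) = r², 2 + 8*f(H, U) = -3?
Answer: 882131/8 ≈ 1.1027e+5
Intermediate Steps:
f(H, U) = -5/8 (f(H, U) = -¼ + (⅛)*(-3) = -¼ - 3/8 = -5/8)
u(Z) = 6 + 2*Z²
(v(u(13)) + f(-153, 122)) + k = ((6 + 2*13²)² - 5/8) - 8069 = ((6 + 2*169)² - 5/8) - 8069 = ((6 + 338)² - 5/8) - 8069 = (344² - 5/8) - 8069 = (118336 - 5/8) - 8069 = 946683/8 - 8069 = 882131/8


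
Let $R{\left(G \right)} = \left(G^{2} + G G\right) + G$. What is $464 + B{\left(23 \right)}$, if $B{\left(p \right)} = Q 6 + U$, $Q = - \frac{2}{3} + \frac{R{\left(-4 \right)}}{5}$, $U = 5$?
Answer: $\frac{2493}{5} \approx 498.6$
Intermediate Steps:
$R{\left(G \right)} = G + 2 G^{2}$ ($R{\left(G \right)} = \left(G^{2} + G^{2}\right) + G = 2 G^{2} + G = G + 2 G^{2}$)
$Q = \frac{74}{15}$ ($Q = - \frac{2}{3} + \frac{\left(-4\right) \left(1 + 2 \left(-4\right)\right)}{5} = \left(-2\right) \frac{1}{3} + - 4 \left(1 - 8\right) \frac{1}{5} = - \frac{2}{3} + \left(-4\right) \left(-7\right) \frac{1}{5} = - \frac{2}{3} + 28 \cdot \frac{1}{5} = - \frac{2}{3} + \frac{28}{5} = \frac{74}{15} \approx 4.9333$)
$B{\left(p \right)} = \frac{173}{5}$ ($B{\left(p \right)} = \frac{74}{15} \cdot 6 + 5 = \frac{148}{5} + 5 = \frac{173}{5}$)
$464 + B{\left(23 \right)} = 464 + \frac{173}{5} = \frac{2493}{5}$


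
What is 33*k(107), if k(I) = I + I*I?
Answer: 381348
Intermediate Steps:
k(I) = I + I²
33*k(107) = 33*(107*(1 + 107)) = 33*(107*108) = 33*11556 = 381348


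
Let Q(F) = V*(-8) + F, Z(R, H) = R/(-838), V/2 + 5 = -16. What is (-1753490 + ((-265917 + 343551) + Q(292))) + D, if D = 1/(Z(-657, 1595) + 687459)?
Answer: -965084274640334/576091299 ≈ -1.6752e+6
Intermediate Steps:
V = -42 (V = -10 + 2*(-16) = -10 - 32 = -42)
Z(R, H) = -R/838 (Z(R, H) = R*(-1/838) = -R/838)
Q(F) = 336 + F (Q(F) = -42*(-8) + F = 336 + F)
D = 838/576091299 (D = 1/(-1/838*(-657) + 687459) = 1/(657/838 + 687459) = 1/(576091299/838) = 838/576091299 ≈ 1.4546e-6)
(-1753490 + ((-265917 + 343551) + Q(292))) + D = (-1753490 + ((-265917 + 343551) + (336 + 292))) + 838/576091299 = (-1753490 + (77634 + 628)) + 838/576091299 = (-1753490 + 78262) + 838/576091299 = -1675228 + 838/576091299 = -965084274640334/576091299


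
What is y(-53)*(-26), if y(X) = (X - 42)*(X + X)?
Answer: -261820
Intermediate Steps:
y(X) = 2*X*(-42 + X) (y(X) = (-42 + X)*(2*X) = 2*X*(-42 + X))
y(-53)*(-26) = (2*(-53)*(-42 - 53))*(-26) = (2*(-53)*(-95))*(-26) = 10070*(-26) = -261820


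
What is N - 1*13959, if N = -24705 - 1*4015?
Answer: -42679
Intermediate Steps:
N = -28720 (N = -24705 - 4015 = -28720)
N - 1*13959 = -28720 - 1*13959 = -28720 - 13959 = -42679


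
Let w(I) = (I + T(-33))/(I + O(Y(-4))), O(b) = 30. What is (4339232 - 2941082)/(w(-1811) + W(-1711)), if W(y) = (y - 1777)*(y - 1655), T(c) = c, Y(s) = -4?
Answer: 1245052575/10455012346 ≈ 0.11909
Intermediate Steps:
W(y) = (-1777 + y)*(-1655 + y)
w(I) = (-33 + I)/(30 + I) (w(I) = (I - 33)/(I + 30) = (-33 + I)/(30 + I))
(4339232 - 2941082)/(w(-1811) + W(-1711)) = (4339232 - 2941082)/((-33 - 1811)/(30 - 1811) + (2940935 + (-1711)**2 - 3432*(-1711))) = 1398150/(-1844/(-1781) + (2940935 + 2927521 + 5872152)) = 1398150/(-1/1781*(-1844) + 11740608) = 1398150/(1844/1781 + 11740608) = 1398150/(20910024692/1781) = 1398150*(1781/20910024692) = 1245052575/10455012346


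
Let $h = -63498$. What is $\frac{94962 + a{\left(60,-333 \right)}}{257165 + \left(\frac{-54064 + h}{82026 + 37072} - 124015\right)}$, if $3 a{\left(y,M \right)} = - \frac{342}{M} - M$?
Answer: $\frac{628428993409}{880106853159} \approx 0.71404$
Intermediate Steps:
$a{\left(y,M \right)} = - \frac{114}{M} - \frac{M}{3}$ ($a{\left(y,M \right)} = \frac{- \frac{342}{M} - M}{3} = \frac{- M - \frac{342}{M}}{3} = - \frac{114}{M} - \frac{M}{3}$)
$\frac{94962 + a{\left(60,-333 \right)}}{257165 + \left(\frac{-54064 + h}{82026 + 37072} - 124015\right)} = \frac{94962 - \left(-111 + \frac{114}{-333}\right)}{257165 - \left(124015 - \frac{-54064 - 63498}{82026 + 37072}\right)} = \frac{94962 + \left(\left(-114\right) \left(- \frac{1}{333}\right) + 111\right)}{257165 - \left(124015 + \frac{117562}{119098}\right)} = \frac{94962 + \left(\frac{38}{111} + 111\right)}{257165 - \frac{7385028016}{59549}} = \frac{94962 + \frac{12359}{111}}{257165 - \frac{7385028016}{59549}} = \frac{10553141}{111 \left(257165 - \frac{7385028016}{59549}\right)} = \frac{10553141}{111 \cdot \frac{7928890569}{59549}} = \frac{10553141}{111} \cdot \frac{59549}{7928890569} = \frac{628428993409}{880106853159}$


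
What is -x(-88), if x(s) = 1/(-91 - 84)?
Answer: 1/175 ≈ 0.0057143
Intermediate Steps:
x(s) = -1/175 (x(s) = 1/(-175) = -1/175)
-x(-88) = -1*(-1/175) = 1/175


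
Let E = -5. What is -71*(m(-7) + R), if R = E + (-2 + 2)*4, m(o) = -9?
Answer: 994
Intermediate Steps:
R = -5 (R = -5 + (-2 + 2)*4 = -5 + 0*4 = -5 + 0 = -5)
-71*(m(-7) + R) = -71*(-9 - 5) = -71*(-14) = 994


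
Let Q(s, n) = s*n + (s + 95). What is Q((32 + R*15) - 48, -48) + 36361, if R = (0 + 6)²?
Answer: 11828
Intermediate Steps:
R = 36 (R = 6² = 36)
Q(s, n) = 95 + s + n*s (Q(s, n) = n*s + (95 + s) = 95 + s + n*s)
Q((32 + R*15) - 48, -48) + 36361 = (95 + ((32 + 36*15) - 48) - 48*((32 + 36*15) - 48)) + 36361 = (95 + ((32 + 540) - 48) - 48*((32 + 540) - 48)) + 36361 = (95 + (572 - 48) - 48*(572 - 48)) + 36361 = (95 + 524 - 48*524) + 36361 = (95 + 524 - 25152) + 36361 = -24533 + 36361 = 11828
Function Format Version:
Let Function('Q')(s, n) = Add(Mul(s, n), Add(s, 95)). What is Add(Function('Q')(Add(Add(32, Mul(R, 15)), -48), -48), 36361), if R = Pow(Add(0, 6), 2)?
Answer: 11828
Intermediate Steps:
R = 36 (R = Pow(6, 2) = 36)
Function('Q')(s, n) = Add(95, s, Mul(n, s)) (Function('Q')(s, n) = Add(Mul(n, s), Add(95, s)) = Add(95, s, Mul(n, s)))
Add(Function('Q')(Add(Add(32, Mul(R, 15)), -48), -48), 36361) = Add(Add(95, Add(Add(32, Mul(36, 15)), -48), Mul(-48, Add(Add(32, Mul(36, 15)), -48))), 36361) = Add(Add(95, Add(Add(32, 540), -48), Mul(-48, Add(Add(32, 540), -48))), 36361) = Add(Add(95, Add(572, -48), Mul(-48, Add(572, -48))), 36361) = Add(Add(95, 524, Mul(-48, 524)), 36361) = Add(Add(95, 524, -25152), 36361) = Add(-24533, 36361) = 11828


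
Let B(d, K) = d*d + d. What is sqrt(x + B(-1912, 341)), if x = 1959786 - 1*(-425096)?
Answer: sqrt(6038714) ≈ 2457.4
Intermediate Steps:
B(d, K) = d + d**2 (B(d, K) = d**2 + d = d + d**2)
x = 2384882 (x = 1959786 + 425096 = 2384882)
sqrt(x + B(-1912, 341)) = sqrt(2384882 - 1912*(1 - 1912)) = sqrt(2384882 - 1912*(-1911)) = sqrt(2384882 + 3653832) = sqrt(6038714)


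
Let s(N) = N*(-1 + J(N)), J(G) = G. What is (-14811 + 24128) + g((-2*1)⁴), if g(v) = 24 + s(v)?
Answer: 9581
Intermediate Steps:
s(N) = N*(-1 + N)
g(v) = 24 + v*(-1 + v)
(-14811 + 24128) + g((-2*1)⁴) = (-14811 + 24128) + (24 + (-2*1)⁴*(-1 + (-2*1)⁴)) = 9317 + (24 + (-2)⁴*(-1 + (-2)⁴)) = 9317 + (24 + 16*(-1 + 16)) = 9317 + (24 + 16*15) = 9317 + (24 + 240) = 9317 + 264 = 9581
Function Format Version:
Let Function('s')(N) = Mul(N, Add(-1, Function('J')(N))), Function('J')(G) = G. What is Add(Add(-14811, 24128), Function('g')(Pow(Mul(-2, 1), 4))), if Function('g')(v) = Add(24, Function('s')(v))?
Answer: 9581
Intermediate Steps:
Function('s')(N) = Mul(N, Add(-1, N))
Function('g')(v) = Add(24, Mul(v, Add(-1, v)))
Add(Add(-14811, 24128), Function('g')(Pow(Mul(-2, 1), 4))) = Add(Add(-14811, 24128), Add(24, Mul(Pow(Mul(-2, 1), 4), Add(-1, Pow(Mul(-2, 1), 4))))) = Add(9317, Add(24, Mul(Pow(-2, 4), Add(-1, Pow(-2, 4))))) = Add(9317, Add(24, Mul(16, Add(-1, 16)))) = Add(9317, Add(24, Mul(16, 15))) = Add(9317, Add(24, 240)) = Add(9317, 264) = 9581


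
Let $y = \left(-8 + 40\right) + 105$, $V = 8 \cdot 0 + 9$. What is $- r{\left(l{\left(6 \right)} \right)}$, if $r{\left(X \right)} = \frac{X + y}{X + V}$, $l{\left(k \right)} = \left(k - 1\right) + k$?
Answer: $- \frac{37}{5} \approx -7.4$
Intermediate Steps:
$V = 9$ ($V = 0 + 9 = 9$)
$y = 137$ ($y = 32 + 105 = 137$)
$l{\left(k \right)} = -1 + 2 k$ ($l{\left(k \right)} = \left(-1 + k\right) + k = -1 + 2 k$)
$r{\left(X \right)} = \frac{137 + X}{9 + X}$ ($r{\left(X \right)} = \frac{X + 137}{X + 9} = \frac{137 + X}{9 + X}$)
$- r{\left(l{\left(6 \right)} \right)} = - \frac{137 + \left(-1 + 2 \cdot 6\right)}{9 + \left(-1 + 2 \cdot 6\right)} = - \frac{137 + \left(-1 + 12\right)}{9 + \left(-1 + 12\right)} = - \frac{137 + 11}{9 + 11} = - \frac{148}{20} = \left(-1\right) \frac{37}{5} = - \frac{37}{5}$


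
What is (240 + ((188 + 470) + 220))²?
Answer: 1249924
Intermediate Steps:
(240 + ((188 + 470) + 220))² = (240 + (658 + 220))² = (240 + 878)² = 1118² = 1249924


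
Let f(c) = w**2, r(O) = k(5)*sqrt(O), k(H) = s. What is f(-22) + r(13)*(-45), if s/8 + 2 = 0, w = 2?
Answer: 4 + 720*sqrt(13) ≈ 2600.0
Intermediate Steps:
s = -16 (s = -16 + 8*0 = -16 + 0 = -16)
k(H) = -16
r(O) = -16*sqrt(O)
f(c) = 4 (f(c) = 2**2 = 4)
f(-22) + r(13)*(-45) = 4 - 16*sqrt(13)*(-45) = 4 + 720*sqrt(13)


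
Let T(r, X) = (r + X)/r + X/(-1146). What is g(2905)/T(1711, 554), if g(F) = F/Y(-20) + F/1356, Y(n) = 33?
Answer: 439552247015/4096420856 ≈ 107.30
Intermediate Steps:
T(r, X) = -X/1146 + (X + r)/r (T(r, X) = (X + r)/r + X*(-1/1146) = (X + r)/r - X/1146 = -X/1146 + (X + r)/r)
g(F) = 463*F/14916 (g(F) = F/33 + F/1356 = 463*F/14916)
g(2905)/T(1711, 554) = ((463/14916)*2905)/(1 - 1/1146*554 + 554/1711) = 1345015/(14916*(1 - 277/573 + 554*(1/1711))) = 1345015/(14916*(1 - 277/573 + 554/1711)) = 1345015/(14916*(823898/980403)) = (1345015/14916)*(980403/823898) = 439552247015/4096420856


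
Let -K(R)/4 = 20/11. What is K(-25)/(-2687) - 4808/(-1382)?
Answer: 71110308/20423887 ≈ 3.4817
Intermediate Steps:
K(R) = -80/11
K(-25)/(-2687) - 4808/(-1382) = -80/11/(-2687) - 4808/(-1382) = -80/11*(-1/2687) - 4808*(-1/1382) = 80/29557 + 2404/691 = 71110308/20423887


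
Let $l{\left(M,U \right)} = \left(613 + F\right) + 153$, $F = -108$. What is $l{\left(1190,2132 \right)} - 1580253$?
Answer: $-1579595$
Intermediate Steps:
$l{\left(M,U \right)} = 658$ ($l{\left(M,U \right)} = \left(613 - 108\right) + 153 = 505 + 153 = 658$)
$l{\left(1190,2132 \right)} - 1580253 = 658 - 1580253 = -1579595$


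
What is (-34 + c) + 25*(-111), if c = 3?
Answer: -2806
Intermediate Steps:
(-34 + c) + 25*(-111) = (-34 + 3) + 25*(-111) = -31 - 2775 = -2806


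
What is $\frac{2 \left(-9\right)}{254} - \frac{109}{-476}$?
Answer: $\frac{9559}{60452} \approx 0.15813$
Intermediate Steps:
$\frac{2 \left(-9\right)}{254} - \frac{109}{-476} = \left(-18\right) \frac{1}{254} - - \frac{109}{476} = - \frac{9}{127} + \frac{109}{476} = \frac{9559}{60452}$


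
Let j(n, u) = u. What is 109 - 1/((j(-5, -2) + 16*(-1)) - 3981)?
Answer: 435892/3999 ≈ 109.00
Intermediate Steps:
109 - 1/((j(-5, -2) + 16*(-1)) - 3981) = 109 - 1/((-2 + 16*(-1)) - 3981) = 109 - 1/((-2 - 16) - 3981) = 109 - 1/(-18 - 3981) = 109 - 1/(-3999) = 109 - 1*(-1/3999) = 109 + 1/3999 = 435892/3999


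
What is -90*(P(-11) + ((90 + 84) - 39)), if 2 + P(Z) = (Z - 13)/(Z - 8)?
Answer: -229590/19 ≈ -12084.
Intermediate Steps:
P(Z) = -2 + (-13 + Z)/(-8 + Z) (P(Z) = -2 + (Z - 13)/(Z - 8) = -2 + (-13 + Z)/(-8 + Z))
-90*(P(-11) + ((90 + 84) - 39)) = -90*((3 - 1*(-11))/(-8 - 11) + ((90 + 84) - 39)) = -90*((3 + 11)/(-19) + (174 - 39)) = -90*(-1/19*14 + 135) = -90*(-14/19 + 135) = -90*2551/19 = -229590/19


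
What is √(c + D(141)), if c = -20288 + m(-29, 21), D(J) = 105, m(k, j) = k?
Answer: 2*I*√5053 ≈ 142.17*I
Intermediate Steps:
c = -20317 (c = -20288 - 29 = -20317)
√(c + D(141)) = √(-20317 + 105) = √(-20212) = 2*I*√5053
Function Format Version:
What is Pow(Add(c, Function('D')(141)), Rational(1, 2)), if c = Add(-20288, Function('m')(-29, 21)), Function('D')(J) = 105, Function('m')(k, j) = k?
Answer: Mul(2, I, Pow(5053, Rational(1, 2))) ≈ Mul(142.17, I)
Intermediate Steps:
c = -20317 (c = Add(-20288, -29) = -20317)
Pow(Add(c, Function('D')(141)), Rational(1, 2)) = Pow(Add(-20317, 105), Rational(1, 2)) = Pow(-20212, Rational(1, 2)) = Mul(2, I, Pow(5053, Rational(1, 2)))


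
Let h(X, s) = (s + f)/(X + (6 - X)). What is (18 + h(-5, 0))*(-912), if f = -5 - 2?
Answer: -15352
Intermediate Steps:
f = -7
h(X, s) = -7/6 + s/6 (h(X, s) = (s - 7)/(X + (6 - X)) = (-7 + s)/6 = (-7 + s)*(1/6) = -7/6 + s/6)
(18 + h(-5, 0))*(-912) = (18 + (-7/6 + (1/6)*0))*(-912) = (18 + (-7/6 + 0))*(-912) = (18 - 7/6)*(-912) = (101/6)*(-912) = -15352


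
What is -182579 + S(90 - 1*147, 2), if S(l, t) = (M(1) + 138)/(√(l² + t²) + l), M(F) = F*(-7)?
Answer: -722849/4 + 131*√3253/4 ≈ -1.7884e+5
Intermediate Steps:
M(F) = -7*F
S(l, t) = 131/(l + √(l² + t²)) (S(l, t) = (-7*1 + 138)/(√(l² + t²) + l) = (-7 + 138)/(l + √(l² + t²)) = 131/(l + √(l² + t²)))
-182579 + S(90 - 1*147, 2) = -182579 + 131/((90 - 1*147) + √((90 - 1*147)² + 2²)) = -182579 + 131/((90 - 147) + √((90 - 147)² + 4)) = -182579 + 131/(-57 + √((-57)² + 4)) = -182579 + 131/(-57 + √(3249 + 4)) = -182579 + 131/(-57 + √3253)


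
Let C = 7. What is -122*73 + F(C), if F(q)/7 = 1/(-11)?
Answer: -97973/11 ≈ -8906.6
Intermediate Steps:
F(q) = -7/11 (F(q) = 7/(-11) = 7*(-1/11) = -7/11)
-122*73 + F(C) = -122*73 - 7/11 = -8906 - 7/11 = -97973/11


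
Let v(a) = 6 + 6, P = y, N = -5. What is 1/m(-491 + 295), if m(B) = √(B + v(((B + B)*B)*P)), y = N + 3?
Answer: -I*√46/92 ≈ -0.073721*I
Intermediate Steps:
y = -2 (y = -5 + 3 = -2)
P = -2
v(a) = 12
m(B) = √(12 + B) (m(B) = √(B + 12) = √(12 + B))
1/m(-491 + 295) = 1/(√(12 + (-491 + 295))) = 1/(√(12 - 196)) = 1/(√(-184)) = 1/(2*I*√46) = -I*√46/92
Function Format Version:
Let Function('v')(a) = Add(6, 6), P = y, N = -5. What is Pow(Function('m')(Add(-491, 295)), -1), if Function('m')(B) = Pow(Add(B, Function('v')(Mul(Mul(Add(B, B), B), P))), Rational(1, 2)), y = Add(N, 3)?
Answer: Mul(Rational(-1, 92), I, Pow(46, Rational(1, 2))) ≈ Mul(-0.073721, I)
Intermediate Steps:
y = -2 (y = Add(-5, 3) = -2)
P = -2
Function('v')(a) = 12
Function('m')(B) = Pow(Add(12, B), Rational(1, 2)) (Function('m')(B) = Pow(Add(B, 12), Rational(1, 2)) = Pow(Add(12, B), Rational(1, 2)))
Pow(Function('m')(Add(-491, 295)), -1) = Pow(Pow(Add(12, Add(-491, 295)), Rational(1, 2)), -1) = Pow(Pow(Add(12, -196), Rational(1, 2)), -1) = Pow(Pow(-184, Rational(1, 2)), -1) = Pow(Mul(2, I, Pow(46, Rational(1, 2))), -1) = Mul(Rational(-1, 92), I, Pow(46, Rational(1, 2)))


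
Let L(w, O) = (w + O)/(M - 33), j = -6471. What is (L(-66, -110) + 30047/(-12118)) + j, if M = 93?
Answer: -1177217567/181770 ≈ -6476.4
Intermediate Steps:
L(w, O) = O/60 + w/60 (L(w, O) = (w + O)/(93 - 33) = (O + w)/60 = (O + w)*(1/60) = O/60 + w/60)
(L(-66, -110) + 30047/(-12118)) + j = (((1/60)*(-110) + (1/60)*(-66)) + 30047/(-12118)) - 6471 = ((-11/6 - 11/10) + 30047*(-1/12118)) - 6471 = (-44/15 - 30047/12118) - 6471 = -983897/181770 - 6471 = -1177217567/181770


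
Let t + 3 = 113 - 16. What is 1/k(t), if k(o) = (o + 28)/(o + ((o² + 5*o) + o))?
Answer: 4747/61 ≈ 77.820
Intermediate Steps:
t = 94 (t = -3 + (113 - 16) = -3 + 97 = 94)
k(o) = (28 + o)/(o² + 7*o) (k(o) = (28 + o)/(o + (o² + 6*o)) = (28 + o)/(o² + 7*o))
1/k(t) = 1/((28 + 94)/(94*(7 + 94))) = 1/((1/94)*122/101) = 1/((1/94)*(1/101)*122) = 1/(61/4747) = 4747/61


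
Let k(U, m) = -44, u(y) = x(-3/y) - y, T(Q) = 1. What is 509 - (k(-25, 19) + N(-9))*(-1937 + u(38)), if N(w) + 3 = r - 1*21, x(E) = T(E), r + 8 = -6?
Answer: -161359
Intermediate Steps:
r = -14 (r = -8 - 6 = -14)
x(E) = 1
N(w) = -38 (N(w) = -3 + (-14 - 1*21) = -3 + (-14 - 21) = -3 - 35 = -38)
u(y) = 1 - y
509 - (k(-25, 19) + N(-9))*(-1937 + u(38)) = 509 - (-44 - 38)*(-1937 + (1 - 1*38)) = 509 - (-82)*(-1937 + (1 - 38)) = 509 - (-82)*(-1937 - 37) = 509 - (-82)*(-1974) = 509 - 1*161868 = 509 - 161868 = -161359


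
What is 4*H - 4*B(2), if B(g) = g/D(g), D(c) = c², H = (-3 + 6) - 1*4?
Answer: -6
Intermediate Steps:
H = -1 (H = 3 - 4 = -1)
B(g) = 1/g (B(g) = g/(g²) = g/g² = 1/g)
4*H - 4*B(2) = 4*(-1) - 4/2 = -4 - 4*½ = -4 - 2 = -6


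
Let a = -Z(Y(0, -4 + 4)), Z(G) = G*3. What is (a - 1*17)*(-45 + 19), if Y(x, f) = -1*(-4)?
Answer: 754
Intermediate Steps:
Y(x, f) = 4
Z(G) = 3*G
a = -12 (a = -3*4 = -1*12 = -12)
(a - 1*17)*(-45 + 19) = (-12 - 1*17)*(-45 + 19) = (-12 - 17)*(-26) = -29*(-26) = 754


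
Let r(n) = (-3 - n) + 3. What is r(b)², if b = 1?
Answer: 1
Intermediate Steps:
r(n) = -n
r(b)² = (-1*1)² = (-1)² = 1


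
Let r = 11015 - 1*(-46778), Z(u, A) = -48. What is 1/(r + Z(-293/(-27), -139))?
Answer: 1/57745 ≈ 1.7318e-5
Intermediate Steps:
r = 57793 (r = 11015 + 46778 = 57793)
1/(r + Z(-293/(-27), -139)) = 1/(57793 - 48) = 1/57745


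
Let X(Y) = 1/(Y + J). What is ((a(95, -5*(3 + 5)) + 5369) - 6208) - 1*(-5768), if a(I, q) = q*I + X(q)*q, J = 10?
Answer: 3391/3 ≈ 1130.3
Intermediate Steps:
X(Y) = 1/(10 + Y) (X(Y) = 1/(Y + 10) = 1/(10 + Y))
a(I, q) = I*q + q/(10 + q) (a(I, q) = q*I + q/(10 + q) = I*q + q/(10 + q))
((a(95, -5*(3 + 5)) + 5369) - 6208) - 1*(-5768) = (((-5*(3 + 5))*(1 + 95*(10 - 5*(3 + 5)))/(10 - 5*(3 + 5)) + 5369) - 6208) - 1*(-5768) = (((-5*8)*(1 + 95*(10 - 5*8))/(10 - 5*8) + 5369) - 6208) + 5768 = ((-40*(1 + 95*(10 - 40))/(10 - 40) + 5369) - 6208) + 5768 = ((-40*(1 + 95*(-30))/(-30) + 5369) - 6208) + 5768 = ((-40*(-1/30)*(1 - 2850) + 5369) - 6208) + 5768 = ((-40*(-1/30)*(-2849) + 5369) - 6208) + 5768 = ((-11396/3 + 5369) - 6208) + 5768 = (4711/3 - 6208) + 5768 = -13913/3 + 5768 = 3391/3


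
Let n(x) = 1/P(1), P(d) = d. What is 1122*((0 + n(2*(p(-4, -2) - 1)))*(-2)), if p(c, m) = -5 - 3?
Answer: -2244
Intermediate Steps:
p(c, m) = -8
n(x) = 1 (n(x) = 1/1 = 1*1 = 1)
1122*((0 + n(2*(p(-4, -2) - 1)))*(-2)) = 1122*((0 + 1)*(-2)) = 1122*(1*(-2)) = 1122*(-2) = -2244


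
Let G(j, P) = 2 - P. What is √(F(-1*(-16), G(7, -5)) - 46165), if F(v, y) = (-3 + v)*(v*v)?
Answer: I*√42837 ≈ 206.97*I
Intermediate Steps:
F(v, y) = v²*(-3 + v) (F(v, y) = (-3 + v)*v² = v²*(-3 + v))
√(F(-1*(-16), G(7, -5)) - 46165) = √((-1*(-16))²*(-3 - 1*(-16)) - 46165) = √(16²*(-3 + 16) - 46165) = √(256*13 - 46165) = √(3328 - 46165) = √(-42837) = I*√42837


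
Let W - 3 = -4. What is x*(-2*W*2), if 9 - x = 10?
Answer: -4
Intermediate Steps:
W = -1 (W = 3 - 4 = -1)
x = -1 (x = 9 - 1*10 = 9 - 10 = -1)
x*(-2*W*2) = -(-2*(-1))*2 = -2*2 = -1*4 = -4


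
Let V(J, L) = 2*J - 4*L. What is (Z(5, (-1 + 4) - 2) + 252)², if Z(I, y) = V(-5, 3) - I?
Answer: 50625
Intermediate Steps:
V(J, L) = -4*L + 2*J
Z(I, y) = -22 - I (Z(I, y) = (-4*3 + 2*(-5)) - I = (-12 - 10) - I = -22 - I)
(Z(5, (-1 + 4) - 2) + 252)² = ((-22 - 1*5) + 252)² = ((-22 - 5) + 252)² = (-27 + 252)² = 225² = 50625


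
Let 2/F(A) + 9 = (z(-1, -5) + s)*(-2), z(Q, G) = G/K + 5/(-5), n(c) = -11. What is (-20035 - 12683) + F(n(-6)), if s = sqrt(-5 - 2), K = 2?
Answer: (-32718*sqrt(7) + 32719*I)/(sqrt(7) - I) ≈ -32718.0 + 0.33072*I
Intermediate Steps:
z(Q, G) = -1 + G/2 (z(Q, G) = G/2 + 5/(-5) = G*(1/2) + 5*(-1/5) = G/2 - 1 = -1 + G/2)
s = I*sqrt(7) (s = sqrt(-7) = I*sqrt(7) ≈ 2.6458*I)
F(A) = 2/(-2 - 2*I*sqrt(7)) (F(A) = 2/(-9 + ((-1 + (1/2)*(-5)) + I*sqrt(7))*(-2)) = 2/(-9 + ((-1 - 5/2) + I*sqrt(7))*(-2)) = 2/(-9 + (-7/2 + I*sqrt(7))*(-2)) = 2/(-9 + (7 - 2*I*sqrt(7))) = 2/(-2 - 2*I*sqrt(7)))
(-20035 - 12683) + F(n(-6)) = (-20035 - 12683) + I/(sqrt(7) - I) = -32718 + I/(sqrt(7) - I)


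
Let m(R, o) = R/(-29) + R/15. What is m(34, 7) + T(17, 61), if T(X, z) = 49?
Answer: 21791/435 ≈ 50.094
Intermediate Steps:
m(R, o) = 14*R/435 (m(R, o) = R*(-1/29) + R*(1/15) = -R/29 + R/15 = 14*R/435)
m(34, 7) + T(17, 61) = (14/435)*34 + 49 = 476/435 + 49 = 21791/435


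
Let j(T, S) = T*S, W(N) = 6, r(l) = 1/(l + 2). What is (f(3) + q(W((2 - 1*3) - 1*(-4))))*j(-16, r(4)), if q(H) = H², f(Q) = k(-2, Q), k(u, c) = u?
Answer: -272/3 ≈ -90.667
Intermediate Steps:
r(l) = 1/(2 + l)
f(Q) = -2
j(T, S) = S*T
(f(3) + q(W((2 - 1*3) - 1*(-4))))*j(-16, r(4)) = (-2 + 6²)*(-16/(2 + 4)) = (-2 + 36)*(-16/6) = 34*((⅙)*(-16)) = 34*(-8/3) = -272/3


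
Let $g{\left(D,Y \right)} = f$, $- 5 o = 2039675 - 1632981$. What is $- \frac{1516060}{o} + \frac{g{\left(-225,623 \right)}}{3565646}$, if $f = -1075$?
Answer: $\frac{314281734625}{16861939934} \approx 18.639$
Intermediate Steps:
$o = - \frac{406694}{5}$ ($o = - \frac{2039675 - 1632981}{5} = \left(- \frac{1}{5}\right) 406694 = - \frac{406694}{5} \approx -81339.0$)
$g{\left(D,Y \right)} = -1075$
$- \frac{1516060}{o} + \frac{g{\left(-225,623 \right)}}{3565646} = - \frac{1516060}{- \frac{406694}{5}} - \frac{1075}{3565646} = \left(-1516060\right) \left(- \frac{5}{406694}\right) - \frac{25}{82922} = \frac{3790150}{203347} - \frac{25}{82922} = \frac{314281734625}{16861939934}$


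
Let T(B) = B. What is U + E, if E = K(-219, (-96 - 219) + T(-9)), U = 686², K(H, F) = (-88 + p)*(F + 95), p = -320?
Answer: 564028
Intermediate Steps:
K(H, F) = -38760 - 408*F (K(H, F) = (-88 - 320)*(F + 95) = -408*(95 + F) = -38760 - 408*F)
U = 470596
E = 93432 (E = -38760 - 408*((-96 - 219) - 9) = -38760 - 408*(-315 - 9) = -38760 - 408*(-324) = -38760 + 132192 = 93432)
U + E = 470596 + 93432 = 564028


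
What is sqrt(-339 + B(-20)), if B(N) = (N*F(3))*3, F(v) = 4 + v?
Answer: I*sqrt(759) ≈ 27.55*I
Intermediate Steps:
B(N) = 21*N (B(N) = (N*(4 + 3))*3 = (N*7)*3 = (7*N)*3 = 21*N)
sqrt(-339 + B(-20)) = sqrt(-339 + 21*(-20)) = sqrt(-339 - 420) = sqrt(-759) = I*sqrt(759)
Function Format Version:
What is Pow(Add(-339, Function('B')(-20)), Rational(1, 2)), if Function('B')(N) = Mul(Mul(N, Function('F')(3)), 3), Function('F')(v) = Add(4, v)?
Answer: Mul(I, Pow(759, Rational(1, 2))) ≈ Mul(27.550, I)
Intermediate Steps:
Function('B')(N) = Mul(21, N) (Function('B')(N) = Mul(Mul(N, Add(4, 3)), 3) = Mul(Mul(N, 7), 3) = Mul(Mul(7, N), 3) = Mul(21, N))
Pow(Add(-339, Function('B')(-20)), Rational(1, 2)) = Pow(Add(-339, Mul(21, -20)), Rational(1, 2)) = Pow(Add(-339, -420), Rational(1, 2)) = Pow(-759, Rational(1, 2)) = Mul(I, Pow(759, Rational(1, 2)))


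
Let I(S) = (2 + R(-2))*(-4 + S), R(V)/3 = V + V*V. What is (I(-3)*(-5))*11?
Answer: 3080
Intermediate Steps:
R(V) = 3*V + 3*V² (R(V) = 3*(V + V*V) = 3*(V + V²) = 3*V + 3*V²)
I(S) = -32 + 8*S (I(S) = (2 + 3*(-2)*(1 - 2))*(-4 + S) = (2 + 3*(-2)*(-1))*(-4 + S) = (2 + 6)*(-4 + S) = 8*(-4 + S) = -32 + 8*S)
(I(-3)*(-5))*11 = ((-32 + 8*(-3))*(-5))*11 = ((-32 - 24)*(-5))*11 = -56*(-5)*11 = 280*11 = 3080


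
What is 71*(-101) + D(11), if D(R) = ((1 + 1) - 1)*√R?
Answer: -7171 + √11 ≈ -7167.7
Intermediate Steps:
D(R) = √R (D(R) = (2 - 1)*√R = 1*√R = √R)
71*(-101) + D(11) = 71*(-101) + √11 = -7171 + √11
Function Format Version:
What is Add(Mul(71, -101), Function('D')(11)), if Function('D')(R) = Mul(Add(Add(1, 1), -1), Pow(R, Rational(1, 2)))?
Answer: Add(-7171, Pow(11, Rational(1, 2))) ≈ -7167.7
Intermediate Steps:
Function('D')(R) = Pow(R, Rational(1, 2)) (Function('D')(R) = Mul(Add(2, -1), Pow(R, Rational(1, 2))) = Mul(1, Pow(R, Rational(1, 2))) = Pow(R, Rational(1, 2)))
Add(Mul(71, -101), Function('D')(11)) = Add(Mul(71, -101), Pow(11, Rational(1, 2))) = Add(-7171, Pow(11, Rational(1, 2)))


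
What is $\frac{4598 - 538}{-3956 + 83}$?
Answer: $- \frac{4060}{3873} \approx -1.0483$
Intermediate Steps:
$\frac{4598 - 538}{-3956 + 83} = \frac{4598 + \left(-1927 + 1389\right)}{-3873} = \left(4598 - 538\right) \left(- \frac{1}{3873}\right) = 4060 \left(- \frac{1}{3873}\right) = - \frac{4060}{3873}$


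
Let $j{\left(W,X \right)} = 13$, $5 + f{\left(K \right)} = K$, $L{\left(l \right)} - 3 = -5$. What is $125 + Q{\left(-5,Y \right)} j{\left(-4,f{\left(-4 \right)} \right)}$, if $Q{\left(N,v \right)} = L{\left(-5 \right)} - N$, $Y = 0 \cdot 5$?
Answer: $164$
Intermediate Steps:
$L{\left(l \right)} = -2$ ($L{\left(l \right)} = 3 - 5 = -2$)
$f{\left(K \right)} = -5 + K$
$Y = 0$
$Q{\left(N,v \right)} = -2 - N$
$125 + Q{\left(-5,Y \right)} j{\left(-4,f{\left(-4 \right)} \right)} = 125 + \left(-2 - -5\right) 13 = 125 + \left(-2 + 5\right) 13 = 125 + 3 \cdot 13 = 125 + 39 = 164$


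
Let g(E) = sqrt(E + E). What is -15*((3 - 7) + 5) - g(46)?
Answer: -15 - 2*sqrt(23) ≈ -24.592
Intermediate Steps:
g(E) = sqrt(2)*sqrt(E) (g(E) = sqrt(2*E) = sqrt(2)*sqrt(E))
-15*((3 - 7) + 5) - g(46) = -15*((3 - 7) + 5) - sqrt(2)*sqrt(46) = -15*(-4 + 5) - 2*sqrt(23) = -15*1 - 2*sqrt(23) = -15 - 2*sqrt(23)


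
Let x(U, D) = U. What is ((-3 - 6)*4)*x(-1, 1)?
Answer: 36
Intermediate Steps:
((-3 - 6)*4)*x(-1, 1) = ((-3 - 6)*4)*(-1) = -9*4*(-1) = -36*(-1) = 36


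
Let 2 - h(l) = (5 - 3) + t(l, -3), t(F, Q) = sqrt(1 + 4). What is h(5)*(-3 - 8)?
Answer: 11*sqrt(5) ≈ 24.597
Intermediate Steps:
t(F, Q) = sqrt(5)
h(l) = -sqrt(5) (h(l) = 2 - ((5 - 3) + sqrt(5)) = 2 - (2 + sqrt(5)) = 2 + (-2 - sqrt(5)) = -sqrt(5))
h(5)*(-3 - 8) = (-sqrt(5))*(-3 - 8) = -sqrt(5)*(-11) = 11*sqrt(5)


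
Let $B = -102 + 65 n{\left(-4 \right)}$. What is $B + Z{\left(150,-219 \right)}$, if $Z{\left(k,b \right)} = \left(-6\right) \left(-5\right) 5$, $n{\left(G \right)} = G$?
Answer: $-212$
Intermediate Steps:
$Z{\left(k,b \right)} = 150$ ($Z{\left(k,b \right)} = 30 \cdot 5 = 150$)
$B = -362$ ($B = -102 + 65 \left(-4\right) = -102 - 260 = -362$)
$B + Z{\left(150,-219 \right)} = -362 + 150 = -212$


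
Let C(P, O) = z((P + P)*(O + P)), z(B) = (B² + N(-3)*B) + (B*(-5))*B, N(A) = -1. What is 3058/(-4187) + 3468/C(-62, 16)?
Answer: -99501904565/136232594854 ≈ -0.73038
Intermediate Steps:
z(B) = -B - 4*B² (z(B) = (B² - B) + (B*(-5))*B = (B² - B) + (-5*B)*B = (B² - B) - 5*B² = -B - 4*B²)
C(P, O) = -2*P*(1 + 8*P*(O + P))*(O + P) (C(P, O) = -(P + P)*(O + P)*(1 + 4*((P + P)*(O + P))) = -(2*P)*(O + P)*(1 + 4*((2*P)*(O + P))) = -2*P*(O + P)*(1 + 4*(2*P*(O + P))) = -2*P*(O + P)*(1 + 8*P*(O + P)) = -2*P*(1 + 8*P*(O + P))*(O + P))
3058/(-4187) + 3468/C(-62, 16) = 3058/(-4187) + 3468/((-2*(-62)*(1 + 8*(-62)*(16 - 62))*(16 - 62))) = 3058*(-1/4187) + 3468/((-2*(-62)*(1 + 8*(-62)*(-46))*(-46))) = -3058/4187 + 3468/((-2*(-62)*(1 + 22816)*(-46))) = -3058/4187 + 3468/((-2*(-62)*22817*(-46))) = -3058/4187 + 3468/(-130148168) = -3058/4187 + 3468*(-1/130148168) = -3058/4187 - 867/32537042 = -99501904565/136232594854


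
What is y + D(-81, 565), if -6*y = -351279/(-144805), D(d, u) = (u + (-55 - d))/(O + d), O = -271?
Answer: -106188123/50971360 ≈ -2.0833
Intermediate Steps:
D(d, u) = (-55 + u - d)/(-271 + d) (D(d, u) = (u + (-55 - d))/(-271 + d) = (-55 + u - d)/(-271 + d))
y = -117093/289610 (y = -(-117093)/(2*(-144805)) = -(-117093)*(-1)/(2*144805) = -1/6*351279/144805 = -117093/289610 ≈ -0.40431)
y + D(-81, 565) = -117093/289610 + (-55 + 565 - 1*(-81))/(-271 - 81) = -117093/289610 + (-55 + 565 + 81)/(-352) = -117093/289610 - 1/352*591 = -117093/289610 - 591/352 = -106188123/50971360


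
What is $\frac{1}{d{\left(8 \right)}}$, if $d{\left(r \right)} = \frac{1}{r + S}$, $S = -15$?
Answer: $-7$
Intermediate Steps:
$d{\left(r \right)} = \frac{1}{-15 + r}$ ($d{\left(r \right)} = \frac{1}{r - 15} = \frac{1}{-15 + r}$)
$\frac{1}{d{\left(8 \right)}} = \frac{1}{\frac{1}{-15 + 8}} = \frac{1}{\frac{1}{-7}} = \frac{1}{- \frac{1}{7}} = -7$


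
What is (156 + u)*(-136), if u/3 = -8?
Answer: -17952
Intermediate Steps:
u = -24 (u = 3*(-8) = -24)
(156 + u)*(-136) = (156 - 24)*(-136) = 132*(-136) = -17952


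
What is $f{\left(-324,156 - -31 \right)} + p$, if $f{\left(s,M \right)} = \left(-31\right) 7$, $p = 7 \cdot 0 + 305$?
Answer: $88$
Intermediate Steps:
$p = 305$ ($p = 0 + 305 = 305$)
$f{\left(s,M \right)} = -217$
$f{\left(-324,156 - -31 \right)} + p = -217 + 305 = 88$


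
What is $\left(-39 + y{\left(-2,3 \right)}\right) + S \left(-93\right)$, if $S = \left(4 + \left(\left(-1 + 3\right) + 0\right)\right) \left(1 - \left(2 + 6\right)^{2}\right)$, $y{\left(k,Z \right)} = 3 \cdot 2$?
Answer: $35121$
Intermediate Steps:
$y{\left(k,Z \right)} = 6$
$S = -378$ ($S = \left(4 + \left(2 + 0\right)\right) \left(1 - 8^{2}\right) = \left(4 + 2\right) \left(1 - 64\right) = 6 \left(1 - 64\right) = 6 \left(-63\right) = -378$)
$\left(-39 + y{\left(-2,3 \right)}\right) + S \left(-93\right) = \left(-39 + 6\right) - -35154 = -33 + 35154 = 35121$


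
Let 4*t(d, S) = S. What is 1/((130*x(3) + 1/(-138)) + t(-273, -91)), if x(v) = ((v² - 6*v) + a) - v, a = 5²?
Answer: 276/460159 ≈ 0.00059979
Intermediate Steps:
t(d, S) = S/4
a = 25
x(v) = 25 + v² - 7*v (x(v) = ((v² - 6*v) + 25) - v = (25 + v² - 6*v) - v = 25 + v² - 7*v)
1/((130*x(3) + 1/(-138)) + t(-273, -91)) = 1/((130*(25 + 3² - 7*3) + 1/(-138)) + (¼)*(-91)) = 1/((130*(25 + 9 - 21) - 1/138) - 91/4) = 1/((130*13 - 1/138) - 91/4) = 1/((1690 - 1/138) - 91/4) = 1/(233219/138 - 91/4) = 1/(460159/276) = 276/460159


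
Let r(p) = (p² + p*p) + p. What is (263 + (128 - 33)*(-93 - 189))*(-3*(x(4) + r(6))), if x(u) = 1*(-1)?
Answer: 6127737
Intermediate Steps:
x(u) = -1
r(p) = p + 2*p² (r(p) = (p² + p²) + p = 2*p² + p = p + 2*p²)
(263 + (128 - 33)*(-93 - 189))*(-3*(x(4) + r(6))) = (263 + (128 - 33)*(-93 - 189))*(-3*(-1 + 6*(1 + 2*6))) = (263 + 95*(-282))*(-3*(-1 + 6*(1 + 12))) = (263 - 26790)*(-3*(-1 + 6*13)) = -(-79581)*(-1 + 78) = -(-79581)*77 = -26527*(-231) = 6127737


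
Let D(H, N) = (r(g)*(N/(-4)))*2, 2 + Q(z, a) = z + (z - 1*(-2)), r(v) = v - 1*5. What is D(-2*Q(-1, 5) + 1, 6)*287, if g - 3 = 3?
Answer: -861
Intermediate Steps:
g = 6 (g = 3 + 3 = 6)
r(v) = -5 + v (r(v) = v - 5 = -5 + v)
Q(z, a) = 2*z (Q(z, a) = -2 + (z + (z - 1*(-2))) = -2 + (z + (z + 2)) = -2 + (z + (2 + z)) = -2 + (2 + 2*z) = 2*z)
D(H, N) = -N/2 (D(H, N) = ((-5 + 6)*(N/(-4)))*2 = (1*(N*(-¼)))*2 = (1*(-N/4))*2 = -N/4*2 = -N/2)
D(-2*Q(-1, 5) + 1, 6)*287 = -½*6*287 = -3*287 = -861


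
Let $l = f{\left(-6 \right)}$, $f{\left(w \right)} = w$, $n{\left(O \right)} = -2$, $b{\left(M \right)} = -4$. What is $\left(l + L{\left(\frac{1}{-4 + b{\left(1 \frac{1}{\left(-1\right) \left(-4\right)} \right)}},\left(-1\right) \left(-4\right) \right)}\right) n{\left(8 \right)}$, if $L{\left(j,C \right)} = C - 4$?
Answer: $12$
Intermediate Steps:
$l = -6$
$L{\left(j,C \right)} = -4 + C$
$\left(l + L{\left(\frac{1}{-4 + b{\left(1 \frac{1}{\left(-1\right) \left(-4\right)} \right)}},\left(-1\right) \left(-4\right) \right)}\right) n{\left(8 \right)} = \left(-6 - 0\right) \left(-2\right) = \left(-6 + \left(-4 + 4\right)\right) \left(-2\right) = \left(-6 + 0\right) \left(-2\right) = \left(-6\right) \left(-2\right) = 12$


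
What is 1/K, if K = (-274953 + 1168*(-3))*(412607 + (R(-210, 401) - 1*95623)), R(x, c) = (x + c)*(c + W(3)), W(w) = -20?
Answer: -1/108530008035 ≈ -9.2140e-12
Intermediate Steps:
R(x, c) = (-20 + c)*(c + x) (R(x, c) = (x + c)*(c - 20) = (c + x)*(-20 + c) = (-20 + c)*(c + x))
K = -108530008035 (K = (-274953 + 1168*(-3))*(412607 + ((401**2 - 20*401 - 20*(-210) + 401*(-210)) - 1*95623)) = (-274953 - 3504)*(412607 + ((160801 - 8020 + 4200 - 84210) - 95623)) = -278457*(412607 + (72771 - 95623)) = -278457*(412607 - 22852) = -278457*389755 = -108530008035)
1/K = 1/(-108530008035) = -1/108530008035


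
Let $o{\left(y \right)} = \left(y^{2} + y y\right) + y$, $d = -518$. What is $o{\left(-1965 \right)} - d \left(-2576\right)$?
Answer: $6386117$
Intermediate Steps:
$o{\left(y \right)} = y + 2 y^{2}$ ($o{\left(y \right)} = \left(y^{2} + y^{2}\right) + y = 2 y^{2} + y = y + 2 y^{2}$)
$o{\left(-1965 \right)} - d \left(-2576\right) = - 1965 \left(1 + 2 \left(-1965\right)\right) - \left(-518\right) \left(-2576\right) = - 1965 \left(1 - 3930\right) - 1334368 = \left(-1965\right) \left(-3929\right) - 1334368 = 7720485 - 1334368 = 6386117$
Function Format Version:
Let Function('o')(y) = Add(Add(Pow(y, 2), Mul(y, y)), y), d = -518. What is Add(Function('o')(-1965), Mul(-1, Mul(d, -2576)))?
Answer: 6386117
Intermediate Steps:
Function('o')(y) = Add(y, Mul(2, Pow(y, 2))) (Function('o')(y) = Add(Add(Pow(y, 2), Pow(y, 2)), y) = Add(Mul(2, Pow(y, 2)), y) = Add(y, Mul(2, Pow(y, 2))))
Add(Function('o')(-1965), Mul(-1, Mul(d, -2576))) = Add(Mul(-1965, Add(1, Mul(2, -1965))), Mul(-1, Mul(-518, -2576))) = Add(Mul(-1965, Add(1, -3930)), Mul(-1, 1334368)) = Add(Mul(-1965, -3929), -1334368) = Add(7720485, -1334368) = 6386117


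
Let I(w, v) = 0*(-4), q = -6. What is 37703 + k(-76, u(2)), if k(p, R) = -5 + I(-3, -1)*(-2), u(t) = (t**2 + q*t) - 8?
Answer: 37698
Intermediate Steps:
I(w, v) = 0
u(t) = -8 + t**2 - 6*t (u(t) = (t**2 - 6*t) - 8 = -8 + t**2 - 6*t)
k(p, R) = -5 (k(p, R) = -5 + 0*(-2) = -5 + 0 = -5)
37703 + k(-76, u(2)) = 37703 - 5 = 37698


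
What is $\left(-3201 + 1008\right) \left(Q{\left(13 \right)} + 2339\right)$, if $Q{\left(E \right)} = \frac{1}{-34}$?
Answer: $- \frac{10258725}{2} \approx -5.1294 \cdot 10^{6}$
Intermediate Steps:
$Q{\left(E \right)} = - \frac{1}{34}$
$\left(-3201 + 1008\right) \left(Q{\left(13 \right)} + 2339\right) = \left(-3201 + 1008\right) \left(- \frac{1}{34} + 2339\right) = \left(-2193\right) \frac{79525}{34} = - \frac{10258725}{2}$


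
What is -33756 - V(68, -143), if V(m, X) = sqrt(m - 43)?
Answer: -33761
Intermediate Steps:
V(m, X) = sqrt(-43 + m)
-33756 - V(68, -143) = -33756 - sqrt(-43 + 68) = -33756 - sqrt(25) = -33756 - 1*5 = -33756 - 5 = -33761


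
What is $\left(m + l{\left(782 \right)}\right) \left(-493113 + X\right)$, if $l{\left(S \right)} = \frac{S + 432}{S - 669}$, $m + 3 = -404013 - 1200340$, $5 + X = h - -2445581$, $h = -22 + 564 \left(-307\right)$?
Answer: $- \frac{322569832173102}{113} \approx -2.8546 \cdot 10^{12}$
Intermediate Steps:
$h = -173170$ ($h = -22 - 173148 = -173170$)
$X = 2272406$ ($X = -5 - -2272411 = -5 + \left(-173170 + 2445581\right) = -5 + 2272411 = 2272406$)
$m = -1604356$ ($m = -3 - 1604353 = -1604356$)
$l{\left(S \right)} = \frac{432 + S}{-669 + S}$
$\left(m + l{\left(782 \right)}\right) \left(-493113 + X\right) = \left(-1604356 + \frac{432 + 782}{-669 + 782}\right) \left(-493113 + 2272406\right) = \left(-1604356 + \frac{1}{113} \cdot 1214\right) 1779293 = \left(-1604356 + \frac{1214}{113}\right) 1779293 = \left(- \frac{181291014}{113}\right) 1779293 = - \frac{322569832173102}{113}$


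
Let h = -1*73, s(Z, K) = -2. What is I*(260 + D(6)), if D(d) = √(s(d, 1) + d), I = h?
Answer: -19126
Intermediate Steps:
h = -73
I = -73
D(d) = √(-2 + d)
I*(260 + D(6)) = -73*(260 + √(-2 + 6)) = -73*(260 + √4) = -73*(260 + 2) = -73*262 = -19126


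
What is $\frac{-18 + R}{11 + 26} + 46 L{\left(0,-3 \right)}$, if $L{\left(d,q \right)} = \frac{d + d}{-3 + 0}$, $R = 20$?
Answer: $\frac{2}{37} \approx 0.054054$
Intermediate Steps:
$L{\left(d,q \right)} = - \frac{2 d}{3}$ ($L{\left(d,q \right)} = \frac{2 d}{-3} = 2 d \left(- \frac{1}{3}\right) = - \frac{2 d}{3}$)
$\frac{-18 + R}{11 + 26} + 46 L{\left(0,-3 \right)} = \frac{-18 + 20}{11 + 26} + 46 \left(\left(- \frac{2}{3}\right) 0\right) = \frac{2}{37} + 46 \cdot 0 = 2 \cdot \frac{1}{37} + 0 = \frac{2}{37} + 0 = \frac{2}{37}$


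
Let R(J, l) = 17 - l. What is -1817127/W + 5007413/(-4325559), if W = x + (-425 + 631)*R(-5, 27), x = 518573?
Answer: -3482161319954/744735818589 ≈ -4.6757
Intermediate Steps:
W = 516513 (W = 518573 + (-425 + 631)*(17 - 1*27) = 518573 + 206*(17 - 27) = 518573 + 206*(-10) = 518573 - 2060 = 516513)
-1817127/W + 5007413/(-4325559) = -1817127/516513 + 5007413/(-4325559) = -1817127*1/516513 + 5007413*(-1/4325559) = -605709/172171 - 5007413/4325559 = -3482161319954/744735818589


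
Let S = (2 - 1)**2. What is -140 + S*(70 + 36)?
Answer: -34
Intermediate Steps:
S = 1 (S = 1**2 = 1)
-140 + S*(70 + 36) = -140 + 1*(70 + 36) = -140 + 1*106 = -140 + 106 = -34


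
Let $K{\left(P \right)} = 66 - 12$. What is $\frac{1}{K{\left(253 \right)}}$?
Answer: $\frac{1}{54} \approx 0.018519$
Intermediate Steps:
$K{\left(P \right)} = 54$
$\frac{1}{K{\left(253 \right)}} = \frac{1}{54}$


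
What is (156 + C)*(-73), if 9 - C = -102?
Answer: -19491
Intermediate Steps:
C = 111 (C = 9 - 1*(-102) = 9 + 102 = 111)
(156 + C)*(-73) = (156 + 111)*(-73) = 267*(-73) = -19491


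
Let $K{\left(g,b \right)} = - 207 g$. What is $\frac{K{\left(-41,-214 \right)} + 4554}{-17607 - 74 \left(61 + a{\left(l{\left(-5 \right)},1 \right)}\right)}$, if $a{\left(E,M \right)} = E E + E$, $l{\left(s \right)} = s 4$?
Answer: $- \frac{4347}{16747} \approx -0.25957$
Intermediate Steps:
$l{\left(s \right)} = 4 s$
$a{\left(E,M \right)} = E + E^{2}$ ($a{\left(E,M \right)} = E^{2} + E = E + E^{2}$)
$\frac{K{\left(-41,-214 \right)} + 4554}{-17607 - 74 \left(61 + a{\left(l{\left(-5 \right)},1 \right)}\right)} = \frac{\left(-207\right) \left(-41\right) + 4554}{-17607 - 74 \left(61 + 4 \left(-5\right) \left(1 + 4 \left(-5\right)\right)\right)} = \frac{8487 + 4554}{-17607 - 74 \left(61 - 20 \left(1 - 20\right)\right)} = \frac{13041}{-17607 - 74 \left(61 - -380\right)} = \frac{13041}{-17607 - 74 \left(61 + 380\right)} = \frac{13041}{-17607 - 32634} = \frac{13041}{-50241} = 13041 \left(- \frac{1}{50241}\right) = - \frac{4347}{16747}$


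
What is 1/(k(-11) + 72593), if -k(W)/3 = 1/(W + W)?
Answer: 22/1597049 ≈ 1.3775e-5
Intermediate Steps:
k(W) = -3/(2*W) (k(W) = -3/(W + W) = -3*1/(2*W) = -3/(2*W))
1/(k(-11) + 72593) = 1/(-3/2/(-11) + 72593) = 1/(-3/2*(-1/11) + 72593) = 1/(3/22 + 72593) = 1/(1597049/22) = 22/1597049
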